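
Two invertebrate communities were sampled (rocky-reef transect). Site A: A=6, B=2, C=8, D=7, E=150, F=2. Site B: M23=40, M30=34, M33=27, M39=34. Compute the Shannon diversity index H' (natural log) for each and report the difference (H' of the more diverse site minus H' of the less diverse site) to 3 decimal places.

Site A: N=175, proportions 0.034286, 0.011429, 0.045714, 0.04, 0.857143, 0.011429, giving H' = 0.619784 (working shown to 6 dp, full precision carried).
Site B: N=135, proportions 0.296296, 0.251852, 0.2, 0.251852, giving H' = 1.376865.
Difference = |0.619784 − 1.376865| = 0.757081, i.e. 0.757 to 3 decimal places.

0.757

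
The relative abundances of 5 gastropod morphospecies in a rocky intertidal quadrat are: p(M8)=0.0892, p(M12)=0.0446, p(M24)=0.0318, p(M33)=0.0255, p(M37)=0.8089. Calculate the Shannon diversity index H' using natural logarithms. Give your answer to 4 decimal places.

Each pᵢ ln pᵢ term (working shown to 6 dp, full precision carried): 0.0892×(-2.416874)=-0.215585, 0.0446×(-3.110021)=-0.138707, 0.0318×(-3.448289)=-0.109656, 0.0255×(-3.669077)=-0.093561, 0.8089×(-0.212080)=-0.171551.
Sum = -0.729061, so H' = 0.7291.

0.7291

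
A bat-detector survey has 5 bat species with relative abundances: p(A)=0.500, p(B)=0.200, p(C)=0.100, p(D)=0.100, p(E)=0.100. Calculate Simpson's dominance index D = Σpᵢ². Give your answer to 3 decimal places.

D = 0.5² + 0.2² + 0.1² + 0.1² + 0.1² = 0.25000 + 0.04000 + 0.01000 + 0.01000 + 0.01000 = 0.32000 (working shown to 5 dp, full precision carried).
To 3 decimal places, D = 0.320.

0.320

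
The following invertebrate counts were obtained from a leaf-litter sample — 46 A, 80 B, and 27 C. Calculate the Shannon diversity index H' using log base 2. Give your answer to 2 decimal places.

1.45

Total N = 46+80+27 = 153, so the proportions are 0.3007, 0.5229, 0.1765 (working shown to 4 dp, full precision carried).
Each pᵢ log₂ pᵢ term: 0.3007×(-1.7338)=-0.5213, 0.5229×(-0.9355)=-0.4891, 0.1765×(-2.5025)=-0.4416.
Sum = -1.4520, so H' = 1.45.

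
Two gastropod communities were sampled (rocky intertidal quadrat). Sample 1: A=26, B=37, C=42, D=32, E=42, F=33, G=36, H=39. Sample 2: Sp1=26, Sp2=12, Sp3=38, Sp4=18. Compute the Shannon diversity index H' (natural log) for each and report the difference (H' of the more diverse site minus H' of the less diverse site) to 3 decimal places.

0.768

Sample 1: N=287, proportions 0.09059, 0.12892, 0.14634, 0.1115, 0.14634, 0.11498, 0.12544, 0.13589, giving H' = 2.06906 (working shown to 5 dp, full precision carried).
Sample 2: N=94, proportions 0.2766, 0.12766, 0.40426, 0.19149, giving H' = 1.30091.
Difference = |2.06906 − 1.30091| = 0.76815, i.e. 0.768 to 3 decimal places.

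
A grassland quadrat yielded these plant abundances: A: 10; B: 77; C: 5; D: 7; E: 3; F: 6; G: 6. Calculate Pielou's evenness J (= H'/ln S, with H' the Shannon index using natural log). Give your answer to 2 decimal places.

Total N = 10+77+5+7+3+6+6 = 114, so the proportions are 0.0877, 0.6754, 0.0439, 0.0614, 0.0263, 0.0526, 0.0526 (working shown to 4 dp, full precision carried).
H' = −Σ pᵢ ln pᵢ = −((-0.2135) + (-0.2650) + (-0.1371) + (-0.1713) + (-0.0957) + (-0.1550) + (-0.1550)) = 1.1927.
With S = 7 species, ln S = 1.9459, so J = 1.1927/1.9459 = 0.6129, i.e. 0.61 to 2 decimal places.

0.61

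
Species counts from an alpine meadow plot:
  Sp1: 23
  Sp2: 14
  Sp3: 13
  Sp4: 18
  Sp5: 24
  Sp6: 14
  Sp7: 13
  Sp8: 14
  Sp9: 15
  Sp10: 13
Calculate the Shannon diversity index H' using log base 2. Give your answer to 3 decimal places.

3.281

Total N = 23+14+13+18+24+14+13+14+15+13 = 161, so the proportions are 0.14286, 0.08696, 0.08075, 0.1118, 0.14907, 0.08696, 0.08075, 0.08696, 0.09317, 0.08075 (working shown to 5 dp, full precision carried).
Each pᵢ log₂ pᵢ term: 0.14286×(-2.80735)=-0.40105, 0.08696×(-3.52356)=-0.30640, 0.08075×(-3.63048)=-0.29314, 0.1118×(-3.16099)=-0.35340, 0.14907×(-2.74595)=-0.40933, 0.08696×(-3.52356)=-0.30640, 0.08075×(-3.63048)=-0.29314, 0.08696×(-3.52356)=-0.30640, 0.09317×(-3.42403)=-0.31901, 0.08075×(-3.63048)=-0.29314.
Sum = -3.28142, so H' = 3.281.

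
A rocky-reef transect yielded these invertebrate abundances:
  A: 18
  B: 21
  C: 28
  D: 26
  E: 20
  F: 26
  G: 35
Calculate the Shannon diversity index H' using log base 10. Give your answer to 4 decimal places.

Total N = 18+21+28+26+20+26+35 = 174, so the proportions are 0.103448, 0.12069, 0.16092, 0.149425, 0.114943, 0.149425, 0.201149 (working shown to 6 dp, full precision carried).
Each pᵢ log₁₀ pᵢ term: 0.103448×(-0.985277)=-0.101925, 0.12069×(-0.918330)=-0.110833, 0.16092×(-0.793391)=-0.127672, 0.149425×(-0.825576)=-0.123362, 0.114943×(-0.939519)=-0.107991, 0.149425×(-0.825576)=-0.123362, 0.201149×(-0.696481)=-0.140097.
Sum = -0.835242, so H' = 0.8352.

0.8352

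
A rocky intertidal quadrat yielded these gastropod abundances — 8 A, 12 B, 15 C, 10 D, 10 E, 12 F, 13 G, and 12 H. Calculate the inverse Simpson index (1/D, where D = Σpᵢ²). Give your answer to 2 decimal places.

7.77

Total N = 8+12+15+10+10+12+13+12 = 92, so the proportions are 0.086957, 0.130435, 0.163043, 0.108696, 0.108696, 0.130435, 0.141304, 0.130435 (working shown to 6 dp, full precision carried).
D = 0.086957² + 0.130435² + 0.163043² + 0.108696² + 0.108696² + 0.130435² + 0.141304² + 0.130435² = 0.007561 + 0.017013 + 0.026583 + 0.011815 + 0.011815 + 0.017013 + 0.019967 + 0.017013 = 0.128781.
So 1/D = 7.7651, i.e. 7.77 to 2 decimal places.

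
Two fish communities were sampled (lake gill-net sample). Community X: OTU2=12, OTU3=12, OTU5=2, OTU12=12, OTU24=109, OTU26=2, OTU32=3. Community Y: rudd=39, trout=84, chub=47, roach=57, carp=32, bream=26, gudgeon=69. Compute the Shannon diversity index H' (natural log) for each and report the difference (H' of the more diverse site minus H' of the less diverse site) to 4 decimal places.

Community X: N=152, proportions 0.078947, 0.078947, 0.013158, 0.078947, 0.717105, 0.013158, 0.019737, giving H' = 1.031236 (working shown to 6 dp, full precision carried).
Community Y: N=354, proportions 0.110169, 0.237288, 0.132768, 0.161017, 0.090395, 0.073446, 0.194915, giving H' = 1.874252.
Difference = |1.031236 − 1.874252| = 0.843016, i.e. 0.8430 to 4 decimal places.

0.8430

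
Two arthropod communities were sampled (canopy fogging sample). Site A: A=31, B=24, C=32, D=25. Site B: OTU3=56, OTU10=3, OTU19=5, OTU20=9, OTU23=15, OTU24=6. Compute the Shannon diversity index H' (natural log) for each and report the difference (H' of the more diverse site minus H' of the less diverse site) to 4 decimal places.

0.1106

Site A: N=112, proportions 0.2767857, 0.2142857, 0.2857143, 0.2232143, giving H' = 1.3782994 (working shown to 7 dp, full precision carried).
Site B: N=94, proportions 0.5957447, 0.0319149, 0.0531915, 0.0957447, 0.1595745, 0.0638298, giving H' = 1.2676666.
Difference = |1.3782994 − 1.2676666| = 0.1106328, i.e. 0.1106 to 4 decimal places.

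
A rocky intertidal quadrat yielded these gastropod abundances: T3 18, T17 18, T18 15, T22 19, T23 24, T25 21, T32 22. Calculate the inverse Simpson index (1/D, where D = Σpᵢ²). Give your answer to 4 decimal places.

Total N = 18+18+15+19+24+21+22 = 137, so the proportions are 0.13138686, 0.13138686, 0.10948905, 0.13868613, 0.17518248, 0.15328467, 0.16058394 (working shown to 8 dp, full precision carried).
D = 0.13138686² + 0.13138686² + 0.10948905² + 0.13868613² + 0.17518248² + 0.15328467² + 0.16058394² = 0.01726251 + 0.01726251 + 0.01198785 + 0.01923384 + 0.03068890 + 0.02349619 + 0.02578720 = 0.14571900.
So 1/D = 6.862523, i.e. 6.8625 to 4 decimal places.

6.8625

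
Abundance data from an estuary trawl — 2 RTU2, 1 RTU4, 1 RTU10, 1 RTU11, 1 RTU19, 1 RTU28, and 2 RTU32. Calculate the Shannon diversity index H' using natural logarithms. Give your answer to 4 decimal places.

1.8892

Total N = 2+1+1+1+1+1+2 = 9, so the proportions are 0.222222, 0.111111, 0.111111, 0.111111, 0.111111, 0.111111, 0.222222 (working shown to 6 dp, full precision carried).
Each pᵢ ln pᵢ term: 0.222222×(-1.504077)=-0.334239, 0.111111×(-2.197225)=-0.244136, 0.111111×(-2.197225)=-0.244136, 0.111111×(-2.197225)=-0.244136, 0.111111×(-2.197225)=-0.244136, 0.111111×(-2.197225)=-0.244136, 0.222222×(-1.504077)=-0.334239.
Sum = -1.889159, so H' = 1.8892.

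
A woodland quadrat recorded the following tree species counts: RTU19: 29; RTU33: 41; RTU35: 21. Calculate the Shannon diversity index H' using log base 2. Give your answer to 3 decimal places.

Total N = 29+41+21 = 91, so the proportions are 0.31868, 0.45055, 0.23077 (working shown to 5 dp, full precision carried).
Each pᵢ log₂ pᵢ term: 0.31868×(-1.64981)=-0.52576, 0.45055×(-1.15024)=-0.51824, 0.23077×(-2.11548)=-0.48819.
Sum = -1.53219, so H' = 1.532.

1.532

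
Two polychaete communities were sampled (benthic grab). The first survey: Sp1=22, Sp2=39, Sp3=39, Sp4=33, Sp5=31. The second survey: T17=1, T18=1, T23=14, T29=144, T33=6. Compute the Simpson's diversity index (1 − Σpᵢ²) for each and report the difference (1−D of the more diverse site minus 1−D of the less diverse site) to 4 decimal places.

0.5537

The first survey: N=164, proportions 0.134146, 0.237805, 0.237805, 0.20122, 0.189024, giving 1−D = 0.792683 (working shown to 6 dp, full precision carried).
The second survey: N=166, proportions 0.006024, 0.006024, 0.084337, 0.86747, 0.036145, giving 1−D = 0.239004.
Difference = |0.792683 − 0.239004| = 0.553679, i.e. 0.5537 to 4 decimal places.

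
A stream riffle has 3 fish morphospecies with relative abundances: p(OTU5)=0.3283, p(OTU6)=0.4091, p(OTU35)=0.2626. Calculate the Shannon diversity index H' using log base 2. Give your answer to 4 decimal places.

1.5616

Each pᵢ log₂ pᵢ term (working shown to 6 dp, full precision carried): 0.3283×(-1.606913)=-0.527550, 0.4091×(-1.289475)=-0.527524, 0.2626×(-1.929061)=-0.506571.
Sum = -1.561645, so H' = 1.5616.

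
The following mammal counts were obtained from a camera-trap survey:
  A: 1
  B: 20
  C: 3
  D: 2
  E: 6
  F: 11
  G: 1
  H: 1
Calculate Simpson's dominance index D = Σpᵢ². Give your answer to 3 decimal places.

Total N = 1+20+3+2+6+11+1+1 = 45, so the proportions are 0.02222, 0.44444, 0.06667, 0.04444, 0.13333, 0.24444, 0.02222, 0.02222 (working shown to 5 dp, full precision carried).
D = 0.02222² + 0.44444² + 0.06667² + 0.04444² + 0.13333² + 0.24444² + 0.02222² + 0.02222² = 0.00049 + 0.19753 + 0.00444 + 0.00198 + 0.01778 + 0.05975 + 0.00049 + 0.00049 = 0.28296.
To 3 decimal places, D = 0.283.

0.283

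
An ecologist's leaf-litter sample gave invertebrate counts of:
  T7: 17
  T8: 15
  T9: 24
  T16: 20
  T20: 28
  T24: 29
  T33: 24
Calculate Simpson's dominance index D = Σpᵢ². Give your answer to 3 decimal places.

0.150

Total N = 17+15+24+20+28+29+24 = 157, so the proportions are 0.10828, 0.09554, 0.15287, 0.12739, 0.17834, 0.18471, 0.15287 (working shown to 5 dp, full precision carried).
D = 0.10828² + 0.09554² + 0.15287² + 0.12739² + 0.17834² + 0.18471² + 0.15287² = 0.01172 + 0.00913 + 0.02337 + 0.01623 + 0.03181 + 0.03412 + 0.02337 = 0.14974.
To 3 decimal places, D = 0.150.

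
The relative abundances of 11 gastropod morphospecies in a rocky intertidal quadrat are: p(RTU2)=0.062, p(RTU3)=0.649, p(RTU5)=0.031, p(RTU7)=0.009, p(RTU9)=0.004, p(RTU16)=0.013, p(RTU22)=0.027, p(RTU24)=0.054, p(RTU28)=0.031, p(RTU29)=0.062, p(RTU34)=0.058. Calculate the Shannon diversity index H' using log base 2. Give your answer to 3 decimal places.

1.994

Each pᵢ log₂ pᵢ term (working shown to 5 dp, full precision carried): 0.062×(-4.01159)=-0.24872, 0.649×(-0.62371)=-0.40479, 0.031×(-5.01159)=-0.15536, 0.009×(-6.79586)=-0.06116, 0.004×(-7.96578)=-0.03186, 0.013×(-6.26534)=-0.08145, 0.027×(-5.21090)=-0.14069, 0.054×(-4.21090)=-0.22739, 0.031×(-5.01159)=-0.15536, 0.062×(-4.01159)=-0.24872, 0.058×(-4.10780)=-0.23825.
Sum = -1.99375, so H' = 1.994.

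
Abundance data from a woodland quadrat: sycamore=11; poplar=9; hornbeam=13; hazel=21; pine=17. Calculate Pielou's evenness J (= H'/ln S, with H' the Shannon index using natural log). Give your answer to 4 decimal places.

Total N = 11+9+13+21+17 = 71, so the proportions are 0.15493, 0.126761, 0.183099, 0.295775, 0.239437 (working shown to 6 dp, full precision carried).
H' = −Σ pᵢ ln pᵢ = −((-0.288910) + (-0.261818) + (-0.310852) + (-0.360300) + (-0.342267)) = 1.564147.
With S = 5 species, ln S = 1.609438, so J = 1.564147/1.609438 = 0.971859, i.e. 0.9719 to 4 decimal places.

0.9719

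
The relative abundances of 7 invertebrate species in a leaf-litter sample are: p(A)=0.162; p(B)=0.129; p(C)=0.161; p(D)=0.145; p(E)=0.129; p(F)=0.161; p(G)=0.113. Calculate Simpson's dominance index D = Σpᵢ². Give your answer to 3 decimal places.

0.145

D = 0.162² + 0.129² + 0.161² + 0.145² + 0.129² + 0.161² + 0.113² = 0.02624 + 0.01664 + 0.02592 + 0.02102 + 0.01664 + 0.02592 + 0.01277 = 0.14516 (working shown to 5 dp, full precision carried).
To 3 decimal places, D = 0.145.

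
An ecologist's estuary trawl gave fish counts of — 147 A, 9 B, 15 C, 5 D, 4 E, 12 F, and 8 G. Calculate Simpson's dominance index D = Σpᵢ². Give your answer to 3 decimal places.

0.554

Total N = 147+9+15+5+4+12+8 = 200, so the proportions are 0.735, 0.045, 0.075, 0.025, 0.02, 0.06, 0.04 (working shown to 5 dp, full precision carried).
D = 0.735² + 0.045² + 0.075² + 0.025² + 0.02² + 0.06² + 0.04² = 0.54022 + 0.00202 + 0.00562 + 0.00063 + 0.00040 + 0.00360 + 0.00160 = 0.55410.
To 3 decimal places, D = 0.554.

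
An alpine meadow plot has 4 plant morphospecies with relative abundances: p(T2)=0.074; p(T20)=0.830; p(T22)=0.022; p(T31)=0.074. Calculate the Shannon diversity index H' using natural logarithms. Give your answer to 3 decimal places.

0.624

Each pᵢ ln pᵢ term (working shown to 5 dp, full precision carried): 0.074×(-2.60369)=-0.19267, 0.83×(-0.18633)=-0.15465, 0.022×(-3.81671)=-0.08397, 0.074×(-2.60369)=-0.19267.
Sum = -0.62397, so H' = 0.624.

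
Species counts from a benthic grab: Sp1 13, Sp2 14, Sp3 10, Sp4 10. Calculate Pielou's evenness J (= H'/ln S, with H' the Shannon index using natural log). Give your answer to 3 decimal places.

Total N = 13+14+10+10 = 47, so the proportions are 0.2766, 0.29787, 0.21277, 0.21277 (working shown to 5 dp, full precision carried).
H' = −Σ pᵢ ln pᵢ = −((-0.35548) + (-0.36075) + (-0.32927) + (-0.32927)) = 1.37477.
With S = 4 species, ln S = 1.38629, so J = 1.37477/1.38629 = 0.99169, i.e. 0.992 to 3 decimal places.

0.992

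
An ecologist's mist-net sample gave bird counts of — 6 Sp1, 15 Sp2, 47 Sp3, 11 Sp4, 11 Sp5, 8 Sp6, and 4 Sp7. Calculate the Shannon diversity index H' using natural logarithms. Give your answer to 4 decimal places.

1.6126

Total N = 6+15+47+11+11+8+4 = 102, so the proportions are 0.058824, 0.147059, 0.460784, 0.107843, 0.107843, 0.078431, 0.039216 (working shown to 6 dp, full precision carried).
Each pᵢ ln pᵢ term: 0.058824×(-2.833213)=-0.166660, 0.147059×(-1.916923)=-0.281900, 0.460784×(-0.774825)=-0.357027, 0.107843×(-2.227078)=-0.240175, 0.107843×(-2.227078)=-0.240175, 0.078431×(-2.545531)=-0.199650, 0.039216×(-3.238678)=-0.127007.
Sum = -1.612594, so H' = 1.6126.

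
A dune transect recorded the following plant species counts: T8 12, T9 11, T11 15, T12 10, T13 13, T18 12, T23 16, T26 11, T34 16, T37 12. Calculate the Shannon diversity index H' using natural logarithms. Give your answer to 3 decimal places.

2.290

Total N = 12+11+15+10+13+12+16+11+16+12 = 128, so the proportions are 0.09375, 0.08594, 0.11719, 0.07812, 0.10156, 0.09375, 0.125, 0.08594, 0.125, 0.09375 (working shown to 5 dp, full precision carried).
Each pᵢ ln pᵢ term: 0.09375×(-2.36712)=-0.22192, 0.08594×(-2.45413)=-0.21090, 0.11719×(-2.14398)=-0.25125, 0.07812×(-2.54945)=-0.19918, 0.10156×(-2.28708)=-0.23228, 0.09375×(-2.36712)=-0.22192, 0.125×(-2.07944)=-0.25993, 0.08594×(-2.45413)=-0.21090, 0.125×(-2.07944)=-0.25993, 0.09375×(-2.36712)=-0.22192.
Sum = -2.29012, so H' = 2.290.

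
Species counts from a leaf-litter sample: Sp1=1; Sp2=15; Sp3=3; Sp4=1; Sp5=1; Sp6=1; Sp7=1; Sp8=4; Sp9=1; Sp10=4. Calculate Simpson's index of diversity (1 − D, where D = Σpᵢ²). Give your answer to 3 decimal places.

Total N = 1+15+3+1+1+1+1+4+1+4 = 32, so the proportions are 0.03125, 0.46875, 0.09375, 0.03125, 0.03125, 0.03125, 0.03125, 0.125, 0.03125, 0.125 (working shown to 5 dp, full precision carried).
D = 0.03125² + 0.46875² + 0.09375² + 0.03125² + 0.03125² + 0.03125² + 0.03125² + 0.125² + 0.03125² + 0.125² = 0.00098 + 0.21973 + 0.00879 + 0.00098 + 0.00098 + 0.00098 + 0.00098 + 0.01562 + 0.00098 + 0.01562 = 0.26562.
So 1 − D = 0.73438, i.e. 0.734 to 3 decimal places.

0.734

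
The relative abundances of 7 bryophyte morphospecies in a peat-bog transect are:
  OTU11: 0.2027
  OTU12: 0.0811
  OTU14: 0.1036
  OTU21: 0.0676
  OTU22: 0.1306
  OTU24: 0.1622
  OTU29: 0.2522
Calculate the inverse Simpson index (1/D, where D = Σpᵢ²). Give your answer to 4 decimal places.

D = 0.2027² + 0.0811² + 0.1036² + 0.0676² + 0.1306² + 0.1622² + 0.2522² = 0.04108729 + 0.00657721 + 0.01073296 + 0.00456976 + 0.01705636 + 0.02630884 + 0.06360484 = 0.16993726 (working shown to 8 dp, full precision carried).
So 1/D = 5.884525, i.e. 5.8845 to 4 decimal places.

5.8845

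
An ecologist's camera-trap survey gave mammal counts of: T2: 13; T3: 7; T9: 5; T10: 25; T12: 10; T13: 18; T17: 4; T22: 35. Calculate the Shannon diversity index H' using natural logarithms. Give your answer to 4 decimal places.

Total N = 13+7+5+25+10+18+4+35 = 117, so the proportions are 0.111111, 0.059829, 0.042735, 0.213675, 0.08547, 0.153846, 0.034188, 0.299145 (working shown to 6 dp, full precision carried).
Each pᵢ ln pᵢ term: 0.111111×(-2.197225)=-0.244136, 0.059829×(-2.816264)=-0.168494, 0.042735×(-3.152736)=-0.134732, 0.213675×(-1.543298)=-0.329765, 0.08547×(-2.459589)=-0.210221, 0.153846×(-1.871802)=-0.287970, 0.034188×(-3.375880)=-0.115415, 0.299145×(-1.206826)=-0.361016.
Sum = -1.851749, so H' = 1.8517.

1.8517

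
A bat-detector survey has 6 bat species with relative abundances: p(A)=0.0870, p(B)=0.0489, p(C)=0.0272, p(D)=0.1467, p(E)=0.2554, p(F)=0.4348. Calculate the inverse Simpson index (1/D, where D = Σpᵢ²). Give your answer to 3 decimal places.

D = 0.087² + 0.0489² + 0.0272² + 0.1467² + 0.2554² + 0.4348² = 0.0075690 + 0.0023912 + 0.0007398 + 0.0215209 + 0.0652292 + 0.1890510 = 0.2865011 (working shown to 7 dp, full precision carried).
So 1/D = 3.49039, i.e. 3.490 to 3 decimal places.

3.490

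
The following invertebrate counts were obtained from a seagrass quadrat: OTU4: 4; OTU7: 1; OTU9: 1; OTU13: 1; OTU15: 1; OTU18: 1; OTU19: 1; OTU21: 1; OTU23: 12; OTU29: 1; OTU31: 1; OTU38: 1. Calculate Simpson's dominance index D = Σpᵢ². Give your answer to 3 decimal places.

Total N = 4+1+1+1+1+1+1+1+12+1+1+1 = 26, so the proportions are 0.15385, 0.03846, 0.03846, 0.03846, 0.03846, 0.03846, 0.03846, 0.03846, 0.46154, 0.03846, 0.03846, 0.03846 (working shown to 5 dp, full precision carried).
D = 0.15385² + 0.03846² + 0.03846² + 0.03846² + 0.03846² + 0.03846² + 0.03846² + 0.03846² + 0.46154² + 0.03846² + 0.03846² + 0.03846² = 0.02367 + 0.00148 + 0.00148 + 0.00148 + 0.00148 + 0.00148 + 0.00148 + 0.00148 + 0.21302 + 0.00148 + 0.00148 + 0.00148 = 0.25148.
To 3 decimal places, D = 0.251.

0.251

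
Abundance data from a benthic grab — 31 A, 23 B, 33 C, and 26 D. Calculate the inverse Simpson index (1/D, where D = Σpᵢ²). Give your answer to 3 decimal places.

3.923

Total N = 31+23+33+26 = 113, so the proportions are 0.2743363, 0.2035398, 0.2920354, 0.2300885 (working shown to 7 dp, full precision carried).
D = 0.2743363² + 0.2035398² + 0.2920354² + 0.2300885² = 0.0752604 + 0.0414285 + 0.0852847 + 0.0529407 = 0.2549142.
So 1/D = 3.92289, i.e. 3.923 to 3 decimal places.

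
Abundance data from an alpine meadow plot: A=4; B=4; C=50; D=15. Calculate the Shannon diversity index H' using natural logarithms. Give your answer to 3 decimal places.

0.903

Total N = 4+4+50+15 = 73, so the proportions are 0.05479, 0.05479, 0.68493, 0.20548 (working shown to 5 dp, full precision carried).
Each pᵢ ln pᵢ term: 0.05479×(-2.90417)=-0.15913, 0.05479×(-2.90417)=-0.15913, 0.68493×(-0.37844)=-0.25920, 0.20548×(-1.58241)=-0.32515.
Sum = -0.90262, so H' = 0.903.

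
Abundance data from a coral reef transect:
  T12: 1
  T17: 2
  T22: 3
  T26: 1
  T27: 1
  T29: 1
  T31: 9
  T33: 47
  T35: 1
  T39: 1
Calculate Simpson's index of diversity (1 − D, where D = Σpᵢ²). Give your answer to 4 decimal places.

Total N = 1+2+3+1+1+1+9+47+1+1 = 67, so the proportions are 0.014925, 0.029851, 0.044776, 0.014925, 0.014925, 0.014925, 0.134328, 0.701493, 0.014925, 0.014925 (working shown to 6 dp, full precision carried).
D = 0.014925² + 0.029851² + 0.044776² + 0.014925² + 0.014925² + 0.014925² + 0.134328² + 0.701493² + 0.014925² + 0.014925² = 0.000223 + 0.000891 + 0.002005 + 0.000223 + 0.000223 + 0.000223 + 0.018044 + 0.492092 + 0.000223 + 0.000223 = 0.514368.
So 1 − D = 0.485632, i.e. 0.4856 to 4 decimal places.

0.4856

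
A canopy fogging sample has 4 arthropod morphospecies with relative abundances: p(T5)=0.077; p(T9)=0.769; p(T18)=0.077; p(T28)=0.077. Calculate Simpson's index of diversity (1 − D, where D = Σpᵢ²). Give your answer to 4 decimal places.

0.3909

D = 0.077² + 0.769² + 0.077² + 0.077² = 0.005929 + 0.591361 + 0.005929 + 0.005929 = 0.609148 (working shown to 6 dp, full precision carried).
So 1 − D = 0.390852, i.e. 0.3909 to 4 decimal places.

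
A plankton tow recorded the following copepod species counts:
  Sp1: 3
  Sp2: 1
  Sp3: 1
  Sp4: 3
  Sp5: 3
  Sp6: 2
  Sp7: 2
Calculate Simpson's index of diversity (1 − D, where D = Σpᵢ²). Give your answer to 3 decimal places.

Total N = 3+1+1+3+3+2+2 = 15, so the proportions are 0.2, 0.06667, 0.06667, 0.2, 0.2, 0.13333, 0.13333 (working shown to 5 dp, full precision carried).
D = 0.2² + 0.06667² + 0.06667² + 0.2² + 0.2² + 0.13333² + 0.13333² = 0.04000 + 0.00444 + 0.00444 + 0.04000 + 0.04000 + 0.01778 + 0.01778 = 0.16444.
So 1 − D = 0.83556, i.e. 0.836 to 3 decimal places.

0.836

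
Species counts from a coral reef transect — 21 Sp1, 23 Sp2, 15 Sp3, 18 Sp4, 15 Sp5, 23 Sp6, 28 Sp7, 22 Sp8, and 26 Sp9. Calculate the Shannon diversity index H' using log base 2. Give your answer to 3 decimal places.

Total N = 21+23+15+18+15+23+28+22+26 = 191, so the proportions are 0.10995, 0.12042, 0.07853, 0.09424, 0.07853, 0.12042, 0.1466, 0.11518, 0.13613 (working shown to 5 dp, full precision carried).
Each pᵢ log₂ pᵢ term: 0.10995×(-3.18511)=-0.35020, 0.12042×(-3.05387)=-0.36774, 0.07853×(-3.67054)=-0.28826, 0.09424×(-3.40750)=-0.32113, 0.07853×(-3.67054)=-0.28826, 0.12042×(-3.05387)=-0.36774, 0.1466×(-2.77007)=-0.40608, 0.11518×(-3.11800)=-0.35914, 0.13613×(-2.87699)=-0.39163.
Sum = -3.14019, so H' = 3.140.

3.140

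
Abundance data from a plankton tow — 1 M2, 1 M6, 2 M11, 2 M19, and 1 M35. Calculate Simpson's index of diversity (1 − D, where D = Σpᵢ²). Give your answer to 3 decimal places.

0.776

Total N = 1+1+2+2+1 = 7, so the proportions are 0.14286, 0.14286, 0.28571, 0.28571, 0.14286 (working shown to 5 dp, full precision carried).
D = 0.14286² + 0.14286² + 0.28571² + 0.28571² + 0.14286² = 0.02041 + 0.02041 + 0.08163 + 0.08163 + 0.02041 = 0.22449.
So 1 − D = 0.77551, i.e. 0.776 to 3 decimal places.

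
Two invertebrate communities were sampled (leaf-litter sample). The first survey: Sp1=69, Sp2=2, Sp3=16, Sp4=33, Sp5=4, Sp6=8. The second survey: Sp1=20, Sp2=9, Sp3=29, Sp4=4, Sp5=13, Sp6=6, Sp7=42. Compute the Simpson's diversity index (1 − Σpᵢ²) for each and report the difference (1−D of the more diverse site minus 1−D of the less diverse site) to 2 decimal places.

The first survey: N=132, proportions 0.5227, 0.0152, 0.1212, 0.25, 0.0303, 0.0606, giving 1−D = 0.6447 (working shown to 4 dp, full precision carried).
The second survey: N=123, proportions 0.1626, 0.0732, 0.2358, 0.0325, 0.1057, 0.0488, 0.3415, giving 1−D = 0.7814.
Difference = |0.6447 − 0.7814| = 0.1367, i.e. 0.14 to 2 decimal places.

0.14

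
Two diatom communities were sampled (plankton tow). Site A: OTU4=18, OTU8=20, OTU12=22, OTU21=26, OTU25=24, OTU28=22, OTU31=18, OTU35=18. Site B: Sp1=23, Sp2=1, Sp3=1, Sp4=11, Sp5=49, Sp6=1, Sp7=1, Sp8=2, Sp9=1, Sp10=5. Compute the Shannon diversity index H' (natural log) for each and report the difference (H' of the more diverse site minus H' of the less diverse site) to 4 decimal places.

0.6600

Site A: N=168, proportions 0.107143, 0.119048, 0.130952, 0.154762, 0.142857, 0.130952, 0.107143, 0.107143, giving H' = 2.070485 (working shown to 6 dp, full precision carried).
Site B: N=95, proportions 0.242105, 0.010526, 0.010526, 0.115789, 0.515789, 0.010526, 0.010526, 0.021053, 0.010526, 0.052632, giving H' = 1.410446.
Difference = |2.070485 − 1.410446| = 0.660039, i.e. 0.6600 to 4 decimal places.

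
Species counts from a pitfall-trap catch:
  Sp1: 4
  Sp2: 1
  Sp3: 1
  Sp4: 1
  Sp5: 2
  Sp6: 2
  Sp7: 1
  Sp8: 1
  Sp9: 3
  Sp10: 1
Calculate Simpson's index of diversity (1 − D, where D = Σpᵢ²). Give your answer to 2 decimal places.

0.87

Total N = 4+1+1+1+2+2+1+1+3+1 = 17, so the proportions are 0.23529, 0.05882, 0.05882, 0.05882, 0.11765, 0.11765, 0.05882, 0.05882, 0.17647, 0.05882 (working shown to 5 dp, full precision carried).
D = 0.23529² + 0.05882² + 0.05882² + 0.05882² + 0.11765² + 0.11765² + 0.05882² + 0.05882² + 0.17647² + 0.05882² = 0.05536 + 0.00346 + 0.00346 + 0.00346 + 0.01384 + 0.01384 + 0.00346 + 0.00346 + 0.03114 + 0.00346 = 0.13495.
So 1 − D = 0.86505, i.e. 0.87 to 2 decimal places.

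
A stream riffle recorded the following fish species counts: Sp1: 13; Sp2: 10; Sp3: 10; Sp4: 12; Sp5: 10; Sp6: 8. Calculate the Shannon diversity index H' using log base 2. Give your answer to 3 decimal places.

Total N = 13+10+10+12+10+8 = 63, so the proportions are 0.20635, 0.15873, 0.15873, 0.19048, 0.15873, 0.12698 (working shown to 5 dp, full precision carried).
Each pᵢ log₂ pᵢ term: 0.20635×(-2.27684)=-0.46982, 0.15873×(-2.65535)=-0.42148, 0.15873×(-2.65535)=-0.42148, 0.19048×(-2.39232)=-0.45568, 0.15873×(-2.65535)=-0.42148, 0.12698×(-2.97728)=-0.37807.
Sum = -2.56802, so H' = 2.568.

2.568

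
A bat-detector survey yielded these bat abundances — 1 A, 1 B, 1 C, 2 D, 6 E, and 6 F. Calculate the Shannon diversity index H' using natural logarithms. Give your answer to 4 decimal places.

Total N = 1+1+1+2+6+6 = 17, so the proportions are 0.058824, 0.058824, 0.058824, 0.117647, 0.352941, 0.352941 (working shown to 6 dp, full precision carried).
Each pᵢ ln pᵢ term: 0.058824×(-2.833213)=-0.166660, 0.058824×(-2.833213)=-0.166660, 0.058824×(-2.833213)=-0.166660, 0.117647×(-2.140066)=-0.251772, 0.352941×(-1.041454)=-0.367572, 0.352941×(-1.041454)=-0.367572.
Sum = -1.486895, so H' = 1.4869.

1.4869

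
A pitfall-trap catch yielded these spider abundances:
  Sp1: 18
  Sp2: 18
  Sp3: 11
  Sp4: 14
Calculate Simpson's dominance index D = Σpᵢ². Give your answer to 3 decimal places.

Total N = 18+18+11+14 = 61, so the proportions are 0.29508, 0.29508, 0.18033, 0.22951 (working shown to 5 dp, full precision carried).
D = 0.29508² + 0.29508² + 0.18033² + 0.22951² = 0.08707 + 0.08707 + 0.03252 + 0.05267 = 0.25934.
To 3 decimal places, D = 0.259.

0.259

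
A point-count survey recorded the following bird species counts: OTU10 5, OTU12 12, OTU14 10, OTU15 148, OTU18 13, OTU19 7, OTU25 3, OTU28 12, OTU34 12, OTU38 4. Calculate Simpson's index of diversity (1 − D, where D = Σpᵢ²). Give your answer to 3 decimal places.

Total N = 5+12+10+148+13+7+3+12+12+4 = 226, so the proportions are 0.02212, 0.0531, 0.04425, 0.65487, 0.05752, 0.03097, 0.01327, 0.0531, 0.0531, 0.0177 (working shown to 5 dp, full precision carried).
D = 0.02212² + 0.0531² + 0.04425² + 0.65487² + 0.05752² + 0.03097² + 0.01327² + 0.0531² + 0.0531² + 0.0177² = 0.00049 + 0.00282 + 0.00196 + 0.42885 + 0.00331 + 0.00096 + 0.00018 + 0.00282 + 0.00282 + 0.00031 = 0.44451.
So 1 − D = 0.55549, i.e. 0.555 to 3 decimal places.

0.555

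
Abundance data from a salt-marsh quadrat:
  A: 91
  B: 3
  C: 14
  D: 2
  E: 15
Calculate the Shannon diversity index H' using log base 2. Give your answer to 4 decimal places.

1.2788

Total N = 91+3+14+2+15 = 125, so the proportions are 0.728, 0.024, 0.112, 0.016, 0.12 (working shown to 6 dp, full precision carried).
Each pᵢ log₂ pᵢ term: 0.728×(-0.457990)=-0.333416, 0.024×(-5.380822)=-0.129140, 0.112×(-3.158429)=-0.353744, 0.016×(-5.965784)=-0.095453, 0.12×(-3.058894)=-0.367067.
Sum = -1.278820, so H' = 1.2788.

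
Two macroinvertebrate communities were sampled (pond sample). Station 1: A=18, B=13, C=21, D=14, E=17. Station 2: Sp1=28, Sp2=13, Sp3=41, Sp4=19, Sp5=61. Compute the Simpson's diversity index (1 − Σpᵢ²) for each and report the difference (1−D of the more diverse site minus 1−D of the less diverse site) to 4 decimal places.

0.0499

Station 1: N=83, proportions 0.2168675, 0.1566265, 0.253012, 0.1686747, 0.2048193, giving 1−D = 0.7940195 (working shown to 7 dp, full precision carried).
Station 2: N=162, proportions 0.1728395, 0.0802469, 0.2530864, 0.117284, 0.3765432, giving 1−D = 0.7440939.
Difference = |0.7940195 − 0.7440939| = 0.0499256, i.e. 0.0499 to 4 decimal places.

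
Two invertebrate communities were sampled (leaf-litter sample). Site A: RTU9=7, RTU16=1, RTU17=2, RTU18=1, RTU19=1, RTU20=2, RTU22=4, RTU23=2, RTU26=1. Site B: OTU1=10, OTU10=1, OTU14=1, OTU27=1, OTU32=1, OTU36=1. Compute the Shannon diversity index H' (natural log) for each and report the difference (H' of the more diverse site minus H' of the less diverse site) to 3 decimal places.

Site A: N=21, proportions 0.3333333, 0.047619, 0.0952381, 0.047619, 0.047619, 0.0952381, 0.1904762, 0.0952381, 0.047619, giving H' = 1.9337876 (working shown to 7 dp, full precision carried).
Site B: N=15, proportions 0.6666667, 0.0666667, 0.0666667, 0.0666667, 0.0666667, 0.0666667, giving H' = 1.1729935.
Difference = |1.9337876 − 1.1729935| = 0.7607941, i.e. 0.761 to 3 decimal places.

0.761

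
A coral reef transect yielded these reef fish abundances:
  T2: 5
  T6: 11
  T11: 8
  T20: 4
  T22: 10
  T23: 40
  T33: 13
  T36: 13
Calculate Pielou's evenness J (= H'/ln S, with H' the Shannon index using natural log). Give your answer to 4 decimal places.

Total N = 5+11+8+4+10+40+13+13 = 104, so the proportions are 0.048077, 0.105769, 0.076923, 0.038462, 0.096154, 0.384615, 0.125, 0.125 (working shown to 6 dp, full precision carried).
H' = −Σ pᵢ ln pᵢ = −((-0.145911) + (-0.237610) + (-0.197304) + (-0.125311) + (-0.225174) + (-0.367504) + (-0.259930) + (-0.259930)) = 1.818675.
With S = 8 species, ln S = 2.079442, so J = 1.818675/2.079442 = 0.874598, i.e. 0.8746 to 4 decimal places.

0.8746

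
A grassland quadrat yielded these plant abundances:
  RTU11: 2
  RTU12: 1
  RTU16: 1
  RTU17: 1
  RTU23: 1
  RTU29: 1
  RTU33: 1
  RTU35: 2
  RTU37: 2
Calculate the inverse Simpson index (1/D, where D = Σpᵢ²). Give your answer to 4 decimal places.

Total N = 2+1+1+1+1+1+1+2+2 = 12, so the proportions are 0.16666667, 0.08333333, 0.08333333, 0.08333333, 0.08333333, 0.08333333, 0.08333333, 0.16666667, 0.16666667 (working shown to 8 dp, full precision carried).
D = 0.16666667² + 0.08333333² + 0.08333333² + 0.08333333² + 0.08333333² + 0.08333333² + 0.08333333² + 0.16666667² + 0.16666667² = 0.02777778 + 0.00694444 + 0.00694444 + 0.00694444 + 0.00694444 + 0.00694444 + 0.00694444 + 0.02777778 + 0.02777778 = 0.12500000.
So 1/D = 8.000000, i.e. 8.0000 to 4 decimal places.

8.0000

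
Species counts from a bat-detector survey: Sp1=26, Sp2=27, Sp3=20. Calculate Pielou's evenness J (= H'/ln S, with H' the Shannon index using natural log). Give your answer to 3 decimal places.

0.992

Total N = 26+27+20 = 73, so the proportions are 0.35616, 0.36986, 0.27397 (working shown to 5 dp, full precision carried).
H' = −Σ pᵢ ln pᵢ = −((-0.36769) + (-0.36787) + (-0.35472)) = 1.09028.
With S = 3 species, ln S = 1.09861, so J = 1.09028/1.09861 = 0.99242, i.e. 0.992 to 3 decimal places.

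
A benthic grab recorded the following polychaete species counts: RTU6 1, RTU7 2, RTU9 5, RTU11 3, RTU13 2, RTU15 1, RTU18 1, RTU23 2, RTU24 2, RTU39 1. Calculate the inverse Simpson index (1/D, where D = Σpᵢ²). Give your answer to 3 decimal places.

Total N = 1+2+5+3+2+1+1+2+2+1 = 20, so the proportions are 0.05, 0.1, 0.25, 0.15, 0.1, 0.05, 0.05, 0.1, 0.1, 0.05 (working shown to 7 dp, full precision carried).
D = 0.05² + 0.1² + 0.25² + 0.15² + 0.1² + 0.05² + 0.05² + 0.1² + 0.1² + 0.05² = 0.0025000 + 0.0100000 + 0.0625000 + 0.0225000 + 0.0100000 + 0.0025000 + 0.0025000 + 0.0100000 + 0.0100000 + 0.0025000 = 0.1350000.
So 1/D = 7.40741, i.e. 7.407 to 3 decimal places.

7.407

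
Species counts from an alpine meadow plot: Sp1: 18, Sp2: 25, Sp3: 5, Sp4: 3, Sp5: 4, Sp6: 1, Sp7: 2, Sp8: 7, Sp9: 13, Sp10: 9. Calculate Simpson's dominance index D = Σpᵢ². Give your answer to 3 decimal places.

Total N = 18+25+5+3+4+1+2+7+13+9 = 87, so the proportions are 0.2069, 0.28736, 0.05747, 0.03448, 0.04598, 0.01149, 0.02299, 0.08046, 0.14943, 0.10345 (working shown to 5 dp, full precision carried).
D = 0.2069² + 0.28736² + 0.05747² + 0.03448² + 0.04598² + 0.01149² + 0.02299² + 0.08046² + 0.14943² + 0.10345² = 0.04281 + 0.08257 + 0.00330 + 0.00119 + 0.00211 + 0.00013 + 0.00053 + 0.00647 + 0.02233 + 0.01070 = 0.17215.
To 3 decimal places, D = 0.172.

0.172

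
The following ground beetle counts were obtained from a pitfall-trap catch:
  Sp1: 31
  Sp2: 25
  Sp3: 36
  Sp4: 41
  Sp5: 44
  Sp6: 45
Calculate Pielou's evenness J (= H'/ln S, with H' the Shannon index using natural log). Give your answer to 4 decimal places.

Total N = 31+25+36+41+44+45 = 222, so the proportions are 0.13964, 0.112613, 0.162162, 0.184685, 0.198198, 0.202703 (working shown to 6 dp, full precision carried).
H' = −Σ pᵢ ln pᵢ = −((-0.274907) + (-0.245924) + (-0.294999) + (-0.311952) + (-0.320781) + (-0.323517)) = 1.772079.
With S = 6 species, ln S = 1.791759, so J = 1.772079/1.791759 = 0.989016, i.e. 0.9890 to 4 decimal places.

0.9890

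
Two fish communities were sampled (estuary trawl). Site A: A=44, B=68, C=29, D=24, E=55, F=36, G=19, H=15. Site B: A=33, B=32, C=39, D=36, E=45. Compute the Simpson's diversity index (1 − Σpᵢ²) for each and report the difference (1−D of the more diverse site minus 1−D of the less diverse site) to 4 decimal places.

0.0500

Site A: N=290, proportions 0.151724, 0.234483, 0.1, 0.082759, 0.189655, 0.124138, 0.065517, 0.051724, giving 1−D = 0.846801 (working shown to 6 dp, full precision carried).
Site B: N=185, proportions 0.178378, 0.172973, 0.210811, 0.194595, 0.243243, giving 1−D = 0.796786.
Difference = |0.846801 − 0.796786| = 0.050015, i.e. 0.0500 to 4 decimal places.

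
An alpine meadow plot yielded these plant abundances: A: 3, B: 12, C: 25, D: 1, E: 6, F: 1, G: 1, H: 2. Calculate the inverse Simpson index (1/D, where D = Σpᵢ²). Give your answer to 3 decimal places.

Total N = 3+12+25+1+6+1+1+2 = 51, so the proportions are 0.0588235, 0.2352941, 0.4901961, 0.0196078, 0.1176471, 0.0196078, 0.0196078, 0.0392157 (working shown to 7 dp, full precision carried).
D = 0.0588235² + 0.2352941² + 0.4901961² + 0.0196078² + 0.1176471² + 0.0196078² + 0.0196078² + 0.0392157² = 0.0034602 + 0.0553633 + 0.2402922 + 0.0003845 + 0.0138408 + 0.0003845 + 0.0003845 + 0.0015379 = 0.3156478.
So 1/D = 3.16809, i.e. 3.168 to 3 decimal places.

3.168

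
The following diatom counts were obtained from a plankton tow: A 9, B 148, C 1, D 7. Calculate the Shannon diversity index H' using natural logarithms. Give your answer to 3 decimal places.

0.421

Total N = 9+148+1+7 = 165, so the proportions are 0.05455, 0.89697, 0.00606, 0.04242 (working shown to 5 dp, full precision carried).
Each pᵢ ln pᵢ term: 0.05455×(-2.90872)=-0.15866, 0.89697×(-0.10873)=-0.09753, 0.00606×(-5.10595)=-0.03095, 0.04242×(-3.16004)=-0.13406.
Sum = -0.42120, so H' = 0.421.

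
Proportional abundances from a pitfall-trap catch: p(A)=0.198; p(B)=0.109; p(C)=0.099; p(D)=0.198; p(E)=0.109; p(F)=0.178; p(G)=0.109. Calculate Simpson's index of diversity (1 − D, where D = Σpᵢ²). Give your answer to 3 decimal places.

0.844

D = 0.198² + 0.109² + 0.099² + 0.198² + 0.109² + 0.178² + 0.109² = 0.03920 + 0.01188 + 0.00980 + 0.03920 + 0.01188 + 0.03168 + 0.01188 = 0.15554 (working shown to 5 dp, full precision carried).
So 1 − D = 0.84446, i.e. 0.844 to 3 decimal places.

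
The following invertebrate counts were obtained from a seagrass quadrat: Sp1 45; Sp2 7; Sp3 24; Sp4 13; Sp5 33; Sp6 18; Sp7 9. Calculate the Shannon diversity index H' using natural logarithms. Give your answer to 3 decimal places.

Total N = 45+7+24+13+33+18+9 = 149, so the proportions are 0.30201, 0.04698, 0.16107, 0.08725, 0.22148, 0.12081, 0.0604 (working shown to 5 dp, full precision carried).
Each pᵢ ln pᵢ term: 0.30201×(-1.19728)=-0.36160, 0.04698×(-3.05804)=-0.14367, 0.16107×(-1.82589)=-0.29410, 0.08725×(-2.43900)=-0.21280, 0.22148×(-1.50744)=-0.33386, 0.12081×(-2.11357)=-0.25533, 0.0604×(-2.80672)=-0.16953.
Sum = -1.77089, so H' = 1.771.

1.771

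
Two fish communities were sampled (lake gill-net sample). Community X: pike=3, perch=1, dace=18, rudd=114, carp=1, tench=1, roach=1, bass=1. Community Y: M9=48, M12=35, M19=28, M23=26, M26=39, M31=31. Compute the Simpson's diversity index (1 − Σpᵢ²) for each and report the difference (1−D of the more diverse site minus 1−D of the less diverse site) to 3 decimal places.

0.506

Community X: N=140, proportions 0.02143, 0.00714, 0.12857, 0.81429, 0.00714, 0.00714, 0.00714, 0.00714, giving 1−D = 0.31969 (working shown to 5 dp, full precision carried).
Community Y: N=207, proportions 0.23188, 0.16908, 0.13527, 0.1256, 0.18841, 0.14976, giving 1−D = 0.82564.
Difference = |0.31969 − 0.82564| = 0.50595, i.e. 0.506 to 3 decimal places.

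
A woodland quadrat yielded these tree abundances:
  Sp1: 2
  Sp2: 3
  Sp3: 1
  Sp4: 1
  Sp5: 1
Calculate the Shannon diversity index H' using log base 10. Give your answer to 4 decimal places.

0.6489

Total N = 2+3+1+1+1 = 8, so the proportions are 0.25, 0.375, 0.125, 0.125, 0.125 (working shown to 6 dp, full precision carried).
Each pᵢ log₁₀ pᵢ term: 0.25×(-0.602060)=-0.150515, 0.375×(-0.425969)=-0.159738, 0.125×(-0.903090)=-0.112886, 0.125×(-0.903090)=-0.112886, 0.125×(-0.903090)=-0.112886.
Sum = -0.648912, so H' = 0.6489.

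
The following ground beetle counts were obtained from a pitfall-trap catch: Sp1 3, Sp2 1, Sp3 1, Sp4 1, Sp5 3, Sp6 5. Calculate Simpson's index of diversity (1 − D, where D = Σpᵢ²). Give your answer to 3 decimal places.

Total N = 3+1+1+1+3+5 = 14, so the proportions are 0.21429, 0.07143, 0.07143, 0.07143, 0.21429, 0.35714 (working shown to 5 dp, full precision carried).
D = 0.21429² + 0.07143² + 0.07143² + 0.07143² + 0.21429² + 0.35714² = 0.04592 + 0.00510 + 0.00510 + 0.00510 + 0.04592 + 0.12755 = 0.23469.
So 1 − D = 0.76531, i.e. 0.765 to 3 decimal places.

0.765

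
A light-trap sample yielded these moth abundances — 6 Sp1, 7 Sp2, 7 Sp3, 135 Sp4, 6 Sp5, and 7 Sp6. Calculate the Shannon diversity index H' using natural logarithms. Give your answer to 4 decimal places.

Total N = 6+7+7+135+6+7 = 168, so the proportions are 0.035714, 0.041667, 0.041667, 0.803571, 0.035714, 0.041667 (working shown to 6 dp, full precision carried).
Each pᵢ ln pᵢ term: 0.035714×(-3.332205)=-0.119007, 0.041667×(-3.178054)=-0.132419, 0.041667×(-3.178054)=-0.132419, 0.803571×(-0.218689)=-0.175732, 0.035714×(-3.332205)=-0.119007, 0.041667×(-3.178054)=-0.132419.
Sum = -0.811004, so H' = 0.8110.

0.8110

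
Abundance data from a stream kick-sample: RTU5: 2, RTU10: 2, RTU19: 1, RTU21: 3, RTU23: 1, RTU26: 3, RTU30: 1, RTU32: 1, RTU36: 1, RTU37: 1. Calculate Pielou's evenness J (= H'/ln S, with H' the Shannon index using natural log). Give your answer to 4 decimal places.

0.9499

Total N = 2+2+1+3+1+3+1+1+1+1 = 16, so the proportions are 0.125, 0.125, 0.0625, 0.1875, 0.0625, 0.1875, 0.0625, 0.0625, 0.0625, 0.0625 (working shown to 6 dp, full precision carried).
H' = −Σ pᵢ ln pᵢ = −((-0.259930) + (-0.259930) + (-0.173287) + (-0.313871) + (-0.173287) + (-0.313871) + (-0.173287) + (-0.173287) + (-0.173287) + (-0.173287)) = 2.187322.
With S = 10 species, ln S = 2.302585, so J = 2.187322/2.302585 = 0.949942, i.e. 0.9499 to 4 decimal places.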